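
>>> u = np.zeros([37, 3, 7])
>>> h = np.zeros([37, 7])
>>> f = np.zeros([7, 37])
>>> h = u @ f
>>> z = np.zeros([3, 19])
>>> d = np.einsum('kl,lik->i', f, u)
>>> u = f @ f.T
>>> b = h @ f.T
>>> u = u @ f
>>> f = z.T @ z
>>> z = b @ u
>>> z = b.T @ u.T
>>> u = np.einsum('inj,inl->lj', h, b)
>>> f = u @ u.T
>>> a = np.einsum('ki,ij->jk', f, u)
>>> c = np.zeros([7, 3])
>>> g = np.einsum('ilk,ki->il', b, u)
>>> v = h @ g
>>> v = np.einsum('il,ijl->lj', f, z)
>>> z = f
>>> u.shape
(7, 37)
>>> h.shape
(37, 3, 37)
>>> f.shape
(7, 7)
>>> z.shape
(7, 7)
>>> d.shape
(3,)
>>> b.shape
(37, 3, 7)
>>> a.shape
(37, 7)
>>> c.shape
(7, 3)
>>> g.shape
(37, 3)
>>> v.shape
(7, 3)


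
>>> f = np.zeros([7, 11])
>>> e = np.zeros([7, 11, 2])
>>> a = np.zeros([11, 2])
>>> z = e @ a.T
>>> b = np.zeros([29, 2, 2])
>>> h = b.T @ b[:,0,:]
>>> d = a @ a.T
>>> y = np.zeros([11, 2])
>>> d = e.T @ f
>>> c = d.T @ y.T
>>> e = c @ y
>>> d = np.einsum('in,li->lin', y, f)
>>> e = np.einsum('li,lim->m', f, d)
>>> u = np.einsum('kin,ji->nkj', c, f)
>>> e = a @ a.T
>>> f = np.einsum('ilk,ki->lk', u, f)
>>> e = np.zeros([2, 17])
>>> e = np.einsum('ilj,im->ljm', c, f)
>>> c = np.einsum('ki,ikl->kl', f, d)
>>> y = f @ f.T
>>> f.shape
(11, 7)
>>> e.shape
(11, 11, 7)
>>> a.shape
(11, 2)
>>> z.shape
(7, 11, 11)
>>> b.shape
(29, 2, 2)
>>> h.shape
(2, 2, 2)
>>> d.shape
(7, 11, 2)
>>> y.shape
(11, 11)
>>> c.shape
(11, 2)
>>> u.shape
(11, 11, 7)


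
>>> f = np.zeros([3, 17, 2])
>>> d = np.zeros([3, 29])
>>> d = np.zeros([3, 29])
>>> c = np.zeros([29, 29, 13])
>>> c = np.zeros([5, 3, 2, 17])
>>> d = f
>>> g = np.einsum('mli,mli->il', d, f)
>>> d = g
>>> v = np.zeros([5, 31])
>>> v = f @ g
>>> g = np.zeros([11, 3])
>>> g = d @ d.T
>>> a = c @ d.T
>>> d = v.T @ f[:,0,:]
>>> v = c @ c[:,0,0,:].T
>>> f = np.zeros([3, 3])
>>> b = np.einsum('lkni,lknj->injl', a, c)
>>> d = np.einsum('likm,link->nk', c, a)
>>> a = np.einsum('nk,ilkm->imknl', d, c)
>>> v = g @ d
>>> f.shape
(3, 3)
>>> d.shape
(2, 2)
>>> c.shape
(5, 3, 2, 17)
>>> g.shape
(2, 2)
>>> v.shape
(2, 2)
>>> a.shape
(5, 17, 2, 2, 3)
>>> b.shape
(2, 2, 17, 5)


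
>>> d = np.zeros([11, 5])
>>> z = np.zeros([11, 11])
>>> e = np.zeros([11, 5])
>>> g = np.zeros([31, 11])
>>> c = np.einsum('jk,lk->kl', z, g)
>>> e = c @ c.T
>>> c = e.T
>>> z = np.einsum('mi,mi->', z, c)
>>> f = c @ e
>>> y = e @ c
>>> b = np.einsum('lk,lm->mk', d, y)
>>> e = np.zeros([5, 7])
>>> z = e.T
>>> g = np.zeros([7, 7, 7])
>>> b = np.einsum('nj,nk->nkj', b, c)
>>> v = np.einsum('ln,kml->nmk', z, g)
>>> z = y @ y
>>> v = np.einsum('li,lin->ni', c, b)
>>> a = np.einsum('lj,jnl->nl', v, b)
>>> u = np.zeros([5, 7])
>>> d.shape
(11, 5)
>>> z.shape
(11, 11)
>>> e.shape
(5, 7)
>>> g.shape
(7, 7, 7)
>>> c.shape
(11, 11)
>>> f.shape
(11, 11)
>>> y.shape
(11, 11)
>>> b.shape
(11, 11, 5)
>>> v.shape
(5, 11)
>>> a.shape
(11, 5)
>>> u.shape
(5, 7)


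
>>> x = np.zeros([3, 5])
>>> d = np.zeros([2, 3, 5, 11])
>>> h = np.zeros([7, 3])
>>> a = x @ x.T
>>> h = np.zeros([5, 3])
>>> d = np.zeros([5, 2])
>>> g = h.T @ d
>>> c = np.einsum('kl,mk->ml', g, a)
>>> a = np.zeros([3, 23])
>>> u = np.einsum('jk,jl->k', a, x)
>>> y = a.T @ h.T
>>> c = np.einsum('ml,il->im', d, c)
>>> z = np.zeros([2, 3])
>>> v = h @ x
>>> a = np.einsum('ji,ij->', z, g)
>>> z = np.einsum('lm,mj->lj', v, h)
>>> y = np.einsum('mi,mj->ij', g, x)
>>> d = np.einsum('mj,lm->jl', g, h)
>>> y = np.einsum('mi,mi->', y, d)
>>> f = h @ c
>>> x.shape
(3, 5)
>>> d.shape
(2, 5)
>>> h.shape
(5, 3)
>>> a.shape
()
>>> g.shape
(3, 2)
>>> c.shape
(3, 5)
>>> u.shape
(23,)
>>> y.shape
()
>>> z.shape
(5, 3)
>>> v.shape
(5, 5)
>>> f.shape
(5, 5)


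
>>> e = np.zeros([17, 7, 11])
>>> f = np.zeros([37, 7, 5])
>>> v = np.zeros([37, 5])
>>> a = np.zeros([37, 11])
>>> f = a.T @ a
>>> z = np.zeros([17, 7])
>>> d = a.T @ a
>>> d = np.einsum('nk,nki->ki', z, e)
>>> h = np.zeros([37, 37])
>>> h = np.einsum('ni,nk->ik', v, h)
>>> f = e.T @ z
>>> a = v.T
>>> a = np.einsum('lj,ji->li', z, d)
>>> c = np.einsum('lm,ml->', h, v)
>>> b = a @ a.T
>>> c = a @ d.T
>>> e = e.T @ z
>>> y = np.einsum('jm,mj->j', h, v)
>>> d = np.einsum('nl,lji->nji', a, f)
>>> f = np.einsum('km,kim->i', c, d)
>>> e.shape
(11, 7, 7)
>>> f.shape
(7,)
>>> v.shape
(37, 5)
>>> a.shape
(17, 11)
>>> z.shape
(17, 7)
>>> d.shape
(17, 7, 7)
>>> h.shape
(5, 37)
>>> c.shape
(17, 7)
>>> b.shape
(17, 17)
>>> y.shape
(5,)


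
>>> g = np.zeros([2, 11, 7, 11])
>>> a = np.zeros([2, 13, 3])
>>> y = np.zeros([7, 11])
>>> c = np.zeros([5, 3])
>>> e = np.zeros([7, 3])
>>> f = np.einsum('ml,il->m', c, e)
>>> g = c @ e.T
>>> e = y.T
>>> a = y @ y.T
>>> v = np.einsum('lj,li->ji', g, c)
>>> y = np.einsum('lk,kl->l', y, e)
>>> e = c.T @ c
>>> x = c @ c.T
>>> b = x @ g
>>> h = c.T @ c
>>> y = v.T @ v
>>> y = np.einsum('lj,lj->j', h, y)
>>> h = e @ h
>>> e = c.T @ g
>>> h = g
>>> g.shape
(5, 7)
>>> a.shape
(7, 7)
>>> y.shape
(3,)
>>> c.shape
(5, 3)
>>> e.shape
(3, 7)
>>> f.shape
(5,)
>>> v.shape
(7, 3)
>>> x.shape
(5, 5)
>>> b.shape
(5, 7)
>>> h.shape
(5, 7)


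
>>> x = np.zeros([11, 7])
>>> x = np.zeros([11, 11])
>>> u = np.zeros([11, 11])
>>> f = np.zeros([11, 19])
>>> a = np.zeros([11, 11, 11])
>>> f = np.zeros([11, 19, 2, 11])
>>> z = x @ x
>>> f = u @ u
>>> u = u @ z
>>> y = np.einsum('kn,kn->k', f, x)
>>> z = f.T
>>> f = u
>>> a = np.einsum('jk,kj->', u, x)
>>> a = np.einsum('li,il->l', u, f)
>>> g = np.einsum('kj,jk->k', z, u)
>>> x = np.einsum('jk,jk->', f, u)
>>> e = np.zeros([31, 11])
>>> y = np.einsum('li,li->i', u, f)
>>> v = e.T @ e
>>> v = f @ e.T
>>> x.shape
()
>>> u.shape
(11, 11)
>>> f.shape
(11, 11)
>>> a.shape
(11,)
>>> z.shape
(11, 11)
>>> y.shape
(11,)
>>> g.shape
(11,)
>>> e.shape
(31, 11)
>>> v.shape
(11, 31)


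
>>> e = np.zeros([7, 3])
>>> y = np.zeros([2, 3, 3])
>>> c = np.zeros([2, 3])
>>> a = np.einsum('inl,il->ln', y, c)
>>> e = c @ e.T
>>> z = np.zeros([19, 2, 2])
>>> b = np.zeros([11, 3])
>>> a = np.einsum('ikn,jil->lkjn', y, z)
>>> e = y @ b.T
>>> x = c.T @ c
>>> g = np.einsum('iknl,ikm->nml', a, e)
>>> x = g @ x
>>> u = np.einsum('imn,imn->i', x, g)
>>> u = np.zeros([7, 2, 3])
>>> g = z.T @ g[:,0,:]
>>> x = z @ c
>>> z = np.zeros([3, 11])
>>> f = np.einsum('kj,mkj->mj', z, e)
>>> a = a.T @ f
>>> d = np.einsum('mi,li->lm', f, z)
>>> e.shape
(2, 3, 11)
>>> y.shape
(2, 3, 3)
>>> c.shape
(2, 3)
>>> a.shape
(3, 19, 3, 11)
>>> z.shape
(3, 11)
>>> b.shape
(11, 3)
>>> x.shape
(19, 2, 3)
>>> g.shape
(2, 2, 3)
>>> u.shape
(7, 2, 3)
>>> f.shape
(2, 11)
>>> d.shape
(3, 2)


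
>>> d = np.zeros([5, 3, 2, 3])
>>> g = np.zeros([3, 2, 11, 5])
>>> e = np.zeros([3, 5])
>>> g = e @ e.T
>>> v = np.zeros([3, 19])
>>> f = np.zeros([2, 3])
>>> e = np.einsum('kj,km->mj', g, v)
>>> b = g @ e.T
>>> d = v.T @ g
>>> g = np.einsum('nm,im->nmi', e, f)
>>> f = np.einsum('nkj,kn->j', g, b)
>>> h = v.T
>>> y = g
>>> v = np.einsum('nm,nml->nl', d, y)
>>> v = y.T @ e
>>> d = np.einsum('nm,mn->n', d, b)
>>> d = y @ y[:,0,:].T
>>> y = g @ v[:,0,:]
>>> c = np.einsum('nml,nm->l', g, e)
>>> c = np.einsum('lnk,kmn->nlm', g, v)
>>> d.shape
(19, 3, 19)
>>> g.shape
(19, 3, 2)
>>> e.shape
(19, 3)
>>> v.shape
(2, 3, 3)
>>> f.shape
(2,)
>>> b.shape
(3, 19)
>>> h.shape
(19, 3)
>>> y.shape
(19, 3, 3)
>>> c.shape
(3, 19, 3)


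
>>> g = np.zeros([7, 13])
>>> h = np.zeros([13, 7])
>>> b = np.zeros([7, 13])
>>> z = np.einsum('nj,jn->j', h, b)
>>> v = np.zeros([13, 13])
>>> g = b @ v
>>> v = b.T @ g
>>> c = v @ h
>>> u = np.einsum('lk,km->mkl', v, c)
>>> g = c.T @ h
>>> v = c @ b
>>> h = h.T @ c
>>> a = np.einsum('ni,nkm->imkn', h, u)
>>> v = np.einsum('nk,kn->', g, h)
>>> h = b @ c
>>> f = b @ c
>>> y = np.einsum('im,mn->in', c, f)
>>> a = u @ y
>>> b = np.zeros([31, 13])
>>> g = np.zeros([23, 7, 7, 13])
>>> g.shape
(23, 7, 7, 13)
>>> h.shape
(7, 7)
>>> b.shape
(31, 13)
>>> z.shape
(7,)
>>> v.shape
()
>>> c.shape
(13, 7)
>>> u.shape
(7, 13, 13)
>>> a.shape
(7, 13, 7)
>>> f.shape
(7, 7)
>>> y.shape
(13, 7)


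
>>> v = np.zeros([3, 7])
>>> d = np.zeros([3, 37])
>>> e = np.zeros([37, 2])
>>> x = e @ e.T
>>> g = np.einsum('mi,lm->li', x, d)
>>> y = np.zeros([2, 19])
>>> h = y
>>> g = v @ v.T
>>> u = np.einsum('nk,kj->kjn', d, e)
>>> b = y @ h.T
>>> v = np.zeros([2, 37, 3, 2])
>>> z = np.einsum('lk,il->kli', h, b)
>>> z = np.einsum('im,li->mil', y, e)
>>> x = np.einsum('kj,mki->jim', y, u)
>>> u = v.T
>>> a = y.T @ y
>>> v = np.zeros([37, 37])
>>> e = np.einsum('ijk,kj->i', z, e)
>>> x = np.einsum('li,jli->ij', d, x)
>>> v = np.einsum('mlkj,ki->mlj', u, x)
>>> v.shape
(2, 3, 2)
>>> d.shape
(3, 37)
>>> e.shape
(19,)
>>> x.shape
(37, 19)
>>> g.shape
(3, 3)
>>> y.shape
(2, 19)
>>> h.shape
(2, 19)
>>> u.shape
(2, 3, 37, 2)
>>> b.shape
(2, 2)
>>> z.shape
(19, 2, 37)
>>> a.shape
(19, 19)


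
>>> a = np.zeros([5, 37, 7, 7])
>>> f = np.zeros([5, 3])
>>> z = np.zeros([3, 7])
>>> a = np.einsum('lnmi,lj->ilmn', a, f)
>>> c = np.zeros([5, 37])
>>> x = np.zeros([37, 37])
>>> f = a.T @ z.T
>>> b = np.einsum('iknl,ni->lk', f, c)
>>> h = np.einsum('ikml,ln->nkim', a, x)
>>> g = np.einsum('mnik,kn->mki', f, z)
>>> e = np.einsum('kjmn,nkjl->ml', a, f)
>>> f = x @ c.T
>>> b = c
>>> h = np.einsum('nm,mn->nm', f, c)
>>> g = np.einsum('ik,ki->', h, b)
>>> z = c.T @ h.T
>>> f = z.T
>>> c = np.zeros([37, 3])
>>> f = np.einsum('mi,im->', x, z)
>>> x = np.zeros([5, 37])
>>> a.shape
(7, 5, 7, 37)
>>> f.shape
()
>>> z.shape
(37, 37)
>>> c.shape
(37, 3)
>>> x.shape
(5, 37)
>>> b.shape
(5, 37)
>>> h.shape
(37, 5)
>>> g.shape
()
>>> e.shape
(7, 3)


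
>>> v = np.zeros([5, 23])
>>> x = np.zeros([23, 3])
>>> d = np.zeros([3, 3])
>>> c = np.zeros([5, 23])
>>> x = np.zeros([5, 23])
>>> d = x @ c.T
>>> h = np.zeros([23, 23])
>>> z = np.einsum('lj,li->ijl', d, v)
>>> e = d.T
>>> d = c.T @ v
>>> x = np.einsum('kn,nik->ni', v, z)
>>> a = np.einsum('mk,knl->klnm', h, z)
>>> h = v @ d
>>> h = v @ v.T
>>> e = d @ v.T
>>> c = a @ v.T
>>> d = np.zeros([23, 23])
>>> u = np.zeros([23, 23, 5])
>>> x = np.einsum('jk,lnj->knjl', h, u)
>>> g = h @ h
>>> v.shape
(5, 23)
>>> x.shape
(5, 23, 5, 23)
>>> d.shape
(23, 23)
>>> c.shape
(23, 5, 5, 5)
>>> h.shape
(5, 5)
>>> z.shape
(23, 5, 5)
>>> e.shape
(23, 5)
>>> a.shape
(23, 5, 5, 23)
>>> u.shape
(23, 23, 5)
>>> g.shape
(5, 5)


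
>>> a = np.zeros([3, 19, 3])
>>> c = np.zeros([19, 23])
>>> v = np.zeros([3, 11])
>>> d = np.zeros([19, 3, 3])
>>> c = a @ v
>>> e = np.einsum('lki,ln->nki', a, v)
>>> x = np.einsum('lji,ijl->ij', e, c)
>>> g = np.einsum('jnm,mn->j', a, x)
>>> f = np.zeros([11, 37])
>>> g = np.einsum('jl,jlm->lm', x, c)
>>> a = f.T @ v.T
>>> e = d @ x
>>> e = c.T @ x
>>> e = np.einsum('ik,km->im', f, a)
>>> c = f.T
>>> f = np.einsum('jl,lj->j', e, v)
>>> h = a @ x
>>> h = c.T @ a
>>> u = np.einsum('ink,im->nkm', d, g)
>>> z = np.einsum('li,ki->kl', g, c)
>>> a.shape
(37, 3)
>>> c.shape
(37, 11)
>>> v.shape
(3, 11)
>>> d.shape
(19, 3, 3)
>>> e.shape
(11, 3)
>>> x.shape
(3, 19)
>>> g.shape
(19, 11)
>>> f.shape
(11,)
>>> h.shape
(11, 3)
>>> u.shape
(3, 3, 11)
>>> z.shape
(37, 19)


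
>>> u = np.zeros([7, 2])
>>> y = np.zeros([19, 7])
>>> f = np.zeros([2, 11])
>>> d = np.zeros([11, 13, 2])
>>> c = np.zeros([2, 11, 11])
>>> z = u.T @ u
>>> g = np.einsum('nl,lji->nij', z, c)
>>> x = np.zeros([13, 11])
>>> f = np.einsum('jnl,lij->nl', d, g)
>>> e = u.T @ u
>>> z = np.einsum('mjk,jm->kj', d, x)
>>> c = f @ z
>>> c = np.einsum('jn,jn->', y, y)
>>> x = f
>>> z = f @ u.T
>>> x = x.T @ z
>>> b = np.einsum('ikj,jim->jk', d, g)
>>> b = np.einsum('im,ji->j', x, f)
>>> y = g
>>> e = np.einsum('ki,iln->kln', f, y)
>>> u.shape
(7, 2)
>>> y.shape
(2, 11, 11)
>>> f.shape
(13, 2)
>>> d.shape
(11, 13, 2)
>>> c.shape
()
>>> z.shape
(13, 7)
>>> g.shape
(2, 11, 11)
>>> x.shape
(2, 7)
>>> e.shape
(13, 11, 11)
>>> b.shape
(13,)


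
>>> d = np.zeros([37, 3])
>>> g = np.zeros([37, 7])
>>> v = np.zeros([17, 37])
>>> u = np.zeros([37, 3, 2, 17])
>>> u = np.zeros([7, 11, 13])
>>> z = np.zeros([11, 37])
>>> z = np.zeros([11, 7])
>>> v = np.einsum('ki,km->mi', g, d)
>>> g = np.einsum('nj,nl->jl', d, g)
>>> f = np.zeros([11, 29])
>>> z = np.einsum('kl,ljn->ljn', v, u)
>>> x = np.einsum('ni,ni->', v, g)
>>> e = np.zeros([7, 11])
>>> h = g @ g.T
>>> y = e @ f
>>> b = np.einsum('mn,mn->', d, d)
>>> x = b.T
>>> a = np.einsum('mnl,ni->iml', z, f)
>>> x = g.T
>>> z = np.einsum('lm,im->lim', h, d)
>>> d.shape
(37, 3)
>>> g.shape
(3, 7)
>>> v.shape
(3, 7)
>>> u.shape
(7, 11, 13)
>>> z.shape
(3, 37, 3)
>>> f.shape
(11, 29)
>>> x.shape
(7, 3)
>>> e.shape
(7, 11)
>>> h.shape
(3, 3)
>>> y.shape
(7, 29)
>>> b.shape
()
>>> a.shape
(29, 7, 13)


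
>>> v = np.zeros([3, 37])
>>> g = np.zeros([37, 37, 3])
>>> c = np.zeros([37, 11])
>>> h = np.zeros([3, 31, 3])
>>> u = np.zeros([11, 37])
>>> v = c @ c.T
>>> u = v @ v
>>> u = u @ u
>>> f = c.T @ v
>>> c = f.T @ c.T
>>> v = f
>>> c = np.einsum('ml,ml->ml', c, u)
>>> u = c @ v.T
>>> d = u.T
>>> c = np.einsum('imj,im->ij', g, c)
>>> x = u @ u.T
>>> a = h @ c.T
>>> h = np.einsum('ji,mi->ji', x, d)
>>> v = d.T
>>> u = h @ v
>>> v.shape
(37, 11)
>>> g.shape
(37, 37, 3)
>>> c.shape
(37, 3)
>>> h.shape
(37, 37)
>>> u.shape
(37, 11)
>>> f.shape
(11, 37)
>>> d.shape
(11, 37)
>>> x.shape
(37, 37)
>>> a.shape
(3, 31, 37)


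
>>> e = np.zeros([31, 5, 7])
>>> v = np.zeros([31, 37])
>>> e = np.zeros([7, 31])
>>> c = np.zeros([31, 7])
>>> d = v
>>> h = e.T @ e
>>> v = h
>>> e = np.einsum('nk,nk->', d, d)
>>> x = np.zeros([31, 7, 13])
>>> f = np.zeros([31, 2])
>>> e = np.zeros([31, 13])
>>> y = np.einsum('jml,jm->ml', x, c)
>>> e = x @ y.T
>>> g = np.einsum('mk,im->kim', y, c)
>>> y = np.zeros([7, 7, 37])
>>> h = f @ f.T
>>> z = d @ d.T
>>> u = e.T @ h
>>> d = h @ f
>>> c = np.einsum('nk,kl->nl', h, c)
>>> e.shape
(31, 7, 7)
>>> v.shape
(31, 31)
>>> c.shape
(31, 7)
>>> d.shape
(31, 2)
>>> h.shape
(31, 31)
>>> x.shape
(31, 7, 13)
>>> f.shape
(31, 2)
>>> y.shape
(7, 7, 37)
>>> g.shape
(13, 31, 7)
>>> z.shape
(31, 31)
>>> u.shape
(7, 7, 31)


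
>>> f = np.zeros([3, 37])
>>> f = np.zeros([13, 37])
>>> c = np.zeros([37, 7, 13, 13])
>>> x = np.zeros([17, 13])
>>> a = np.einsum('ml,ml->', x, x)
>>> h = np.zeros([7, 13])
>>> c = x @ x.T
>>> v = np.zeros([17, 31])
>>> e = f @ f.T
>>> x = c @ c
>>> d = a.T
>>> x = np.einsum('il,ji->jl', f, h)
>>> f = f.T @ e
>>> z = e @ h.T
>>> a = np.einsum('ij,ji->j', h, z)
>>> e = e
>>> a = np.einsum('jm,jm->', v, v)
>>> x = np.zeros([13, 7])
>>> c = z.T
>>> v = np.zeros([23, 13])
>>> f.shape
(37, 13)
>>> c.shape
(7, 13)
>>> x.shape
(13, 7)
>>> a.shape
()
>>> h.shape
(7, 13)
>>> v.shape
(23, 13)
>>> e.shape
(13, 13)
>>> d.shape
()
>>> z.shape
(13, 7)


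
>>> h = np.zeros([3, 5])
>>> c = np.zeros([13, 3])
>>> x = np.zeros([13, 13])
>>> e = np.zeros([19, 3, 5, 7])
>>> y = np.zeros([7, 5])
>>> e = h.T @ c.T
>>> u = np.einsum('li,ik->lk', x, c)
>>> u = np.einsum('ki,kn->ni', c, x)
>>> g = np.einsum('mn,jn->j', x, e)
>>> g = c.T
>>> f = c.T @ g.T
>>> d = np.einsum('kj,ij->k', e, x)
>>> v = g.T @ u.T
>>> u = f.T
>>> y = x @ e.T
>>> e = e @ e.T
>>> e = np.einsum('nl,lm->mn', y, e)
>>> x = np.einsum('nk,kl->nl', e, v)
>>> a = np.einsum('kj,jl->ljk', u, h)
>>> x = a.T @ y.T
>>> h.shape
(3, 5)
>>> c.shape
(13, 3)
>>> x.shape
(3, 3, 13)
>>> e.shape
(5, 13)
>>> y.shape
(13, 5)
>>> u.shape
(3, 3)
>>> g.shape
(3, 13)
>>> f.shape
(3, 3)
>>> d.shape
(5,)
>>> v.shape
(13, 13)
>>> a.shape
(5, 3, 3)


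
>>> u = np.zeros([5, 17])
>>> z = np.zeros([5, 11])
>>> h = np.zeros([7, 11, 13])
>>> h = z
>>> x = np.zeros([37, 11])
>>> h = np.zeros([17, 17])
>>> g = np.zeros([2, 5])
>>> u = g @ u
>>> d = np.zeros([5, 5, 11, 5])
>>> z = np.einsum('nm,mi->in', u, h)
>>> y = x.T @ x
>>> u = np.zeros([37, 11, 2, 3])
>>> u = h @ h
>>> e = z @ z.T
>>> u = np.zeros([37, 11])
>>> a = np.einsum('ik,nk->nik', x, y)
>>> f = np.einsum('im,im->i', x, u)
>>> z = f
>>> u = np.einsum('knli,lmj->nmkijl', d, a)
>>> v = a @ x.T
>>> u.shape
(5, 37, 5, 5, 11, 11)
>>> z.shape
(37,)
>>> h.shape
(17, 17)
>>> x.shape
(37, 11)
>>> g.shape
(2, 5)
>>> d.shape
(5, 5, 11, 5)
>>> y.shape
(11, 11)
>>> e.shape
(17, 17)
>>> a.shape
(11, 37, 11)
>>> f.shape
(37,)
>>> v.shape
(11, 37, 37)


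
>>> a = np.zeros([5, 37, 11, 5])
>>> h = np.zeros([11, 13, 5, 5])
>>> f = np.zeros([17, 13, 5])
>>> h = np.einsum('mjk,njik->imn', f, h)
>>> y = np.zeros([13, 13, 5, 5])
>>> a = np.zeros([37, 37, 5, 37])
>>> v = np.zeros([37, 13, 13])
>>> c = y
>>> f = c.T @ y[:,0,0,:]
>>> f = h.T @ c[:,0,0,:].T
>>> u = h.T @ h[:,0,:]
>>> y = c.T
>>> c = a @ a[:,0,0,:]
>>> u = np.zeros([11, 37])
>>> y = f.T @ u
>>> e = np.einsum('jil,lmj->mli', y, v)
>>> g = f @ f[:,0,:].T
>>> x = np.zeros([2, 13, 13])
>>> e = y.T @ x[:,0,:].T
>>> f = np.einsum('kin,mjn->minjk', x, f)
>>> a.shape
(37, 37, 5, 37)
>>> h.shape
(5, 17, 11)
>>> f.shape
(11, 13, 13, 17, 2)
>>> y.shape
(13, 17, 37)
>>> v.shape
(37, 13, 13)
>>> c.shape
(37, 37, 5, 37)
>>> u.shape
(11, 37)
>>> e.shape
(37, 17, 2)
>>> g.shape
(11, 17, 11)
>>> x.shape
(2, 13, 13)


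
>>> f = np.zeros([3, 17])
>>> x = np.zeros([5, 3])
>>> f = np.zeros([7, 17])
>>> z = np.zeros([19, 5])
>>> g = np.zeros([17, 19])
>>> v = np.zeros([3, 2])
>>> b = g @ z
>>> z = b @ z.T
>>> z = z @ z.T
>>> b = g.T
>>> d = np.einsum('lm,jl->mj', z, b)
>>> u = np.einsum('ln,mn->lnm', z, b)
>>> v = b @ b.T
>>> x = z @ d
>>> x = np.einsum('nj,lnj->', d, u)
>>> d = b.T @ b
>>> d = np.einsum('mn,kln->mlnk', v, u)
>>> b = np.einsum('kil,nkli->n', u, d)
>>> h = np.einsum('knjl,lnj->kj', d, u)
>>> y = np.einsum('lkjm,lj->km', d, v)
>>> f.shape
(7, 17)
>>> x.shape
()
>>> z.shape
(17, 17)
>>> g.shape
(17, 19)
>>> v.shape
(19, 19)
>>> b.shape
(19,)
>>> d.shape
(19, 17, 19, 17)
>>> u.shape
(17, 17, 19)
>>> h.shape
(19, 19)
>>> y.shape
(17, 17)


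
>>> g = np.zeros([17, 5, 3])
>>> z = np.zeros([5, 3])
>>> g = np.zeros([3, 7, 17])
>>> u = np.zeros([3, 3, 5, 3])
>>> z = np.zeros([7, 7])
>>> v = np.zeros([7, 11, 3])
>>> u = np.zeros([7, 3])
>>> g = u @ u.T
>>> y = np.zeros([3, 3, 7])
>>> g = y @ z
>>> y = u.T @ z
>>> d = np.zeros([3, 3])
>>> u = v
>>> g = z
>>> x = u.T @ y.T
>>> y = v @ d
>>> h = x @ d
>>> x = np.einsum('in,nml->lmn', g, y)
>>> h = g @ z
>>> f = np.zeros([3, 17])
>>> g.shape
(7, 7)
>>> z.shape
(7, 7)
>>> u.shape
(7, 11, 3)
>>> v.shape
(7, 11, 3)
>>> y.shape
(7, 11, 3)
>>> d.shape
(3, 3)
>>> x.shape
(3, 11, 7)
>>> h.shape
(7, 7)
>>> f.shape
(3, 17)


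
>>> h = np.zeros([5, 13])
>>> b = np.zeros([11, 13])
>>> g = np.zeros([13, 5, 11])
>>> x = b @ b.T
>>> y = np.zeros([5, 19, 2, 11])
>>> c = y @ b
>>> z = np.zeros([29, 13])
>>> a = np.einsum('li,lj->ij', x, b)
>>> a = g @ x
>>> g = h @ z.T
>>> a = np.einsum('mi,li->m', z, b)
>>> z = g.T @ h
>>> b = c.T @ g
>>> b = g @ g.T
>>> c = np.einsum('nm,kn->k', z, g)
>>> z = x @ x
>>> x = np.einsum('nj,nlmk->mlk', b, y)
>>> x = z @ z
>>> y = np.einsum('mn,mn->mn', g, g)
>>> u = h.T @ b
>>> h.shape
(5, 13)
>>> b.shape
(5, 5)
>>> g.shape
(5, 29)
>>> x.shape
(11, 11)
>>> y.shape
(5, 29)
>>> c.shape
(5,)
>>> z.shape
(11, 11)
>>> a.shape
(29,)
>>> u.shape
(13, 5)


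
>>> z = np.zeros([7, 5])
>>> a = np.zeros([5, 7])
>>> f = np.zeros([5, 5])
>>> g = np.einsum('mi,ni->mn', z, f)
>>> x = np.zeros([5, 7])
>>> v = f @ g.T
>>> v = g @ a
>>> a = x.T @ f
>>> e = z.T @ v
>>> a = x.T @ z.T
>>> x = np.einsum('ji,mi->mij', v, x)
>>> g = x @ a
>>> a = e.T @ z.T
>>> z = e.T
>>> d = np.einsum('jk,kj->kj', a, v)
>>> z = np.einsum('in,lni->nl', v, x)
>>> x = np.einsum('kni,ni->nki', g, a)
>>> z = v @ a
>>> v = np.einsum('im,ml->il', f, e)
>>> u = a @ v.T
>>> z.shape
(7, 7)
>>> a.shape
(7, 7)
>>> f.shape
(5, 5)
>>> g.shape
(5, 7, 7)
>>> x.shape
(7, 5, 7)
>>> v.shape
(5, 7)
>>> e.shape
(5, 7)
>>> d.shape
(7, 7)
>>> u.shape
(7, 5)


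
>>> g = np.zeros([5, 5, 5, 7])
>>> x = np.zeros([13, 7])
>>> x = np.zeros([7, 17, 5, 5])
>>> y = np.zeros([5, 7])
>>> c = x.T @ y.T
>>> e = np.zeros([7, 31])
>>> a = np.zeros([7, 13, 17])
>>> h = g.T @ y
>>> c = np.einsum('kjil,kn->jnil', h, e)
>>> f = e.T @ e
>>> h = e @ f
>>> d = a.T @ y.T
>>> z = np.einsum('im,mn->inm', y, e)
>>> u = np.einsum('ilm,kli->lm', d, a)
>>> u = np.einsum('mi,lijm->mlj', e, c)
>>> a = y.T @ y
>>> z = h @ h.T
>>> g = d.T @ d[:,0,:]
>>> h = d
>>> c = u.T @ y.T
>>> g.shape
(5, 13, 5)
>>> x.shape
(7, 17, 5, 5)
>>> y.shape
(5, 7)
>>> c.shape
(5, 5, 5)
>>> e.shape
(7, 31)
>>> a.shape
(7, 7)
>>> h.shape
(17, 13, 5)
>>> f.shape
(31, 31)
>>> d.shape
(17, 13, 5)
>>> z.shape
(7, 7)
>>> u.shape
(7, 5, 5)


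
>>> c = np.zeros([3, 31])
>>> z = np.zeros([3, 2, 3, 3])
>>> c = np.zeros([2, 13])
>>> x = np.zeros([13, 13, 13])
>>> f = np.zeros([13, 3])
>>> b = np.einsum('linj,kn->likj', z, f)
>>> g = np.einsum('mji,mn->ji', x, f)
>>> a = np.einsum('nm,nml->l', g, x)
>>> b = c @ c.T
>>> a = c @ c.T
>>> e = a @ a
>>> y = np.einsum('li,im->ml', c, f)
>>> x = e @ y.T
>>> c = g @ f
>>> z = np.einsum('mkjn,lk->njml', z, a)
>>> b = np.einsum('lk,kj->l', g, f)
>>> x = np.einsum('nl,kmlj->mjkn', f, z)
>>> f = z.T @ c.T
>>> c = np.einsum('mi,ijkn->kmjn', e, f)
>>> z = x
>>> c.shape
(3, 2, 3, 13)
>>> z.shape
(3, 2, 3, 13)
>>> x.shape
(3, 2, 3, 13)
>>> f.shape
(2, 3, 3, 13)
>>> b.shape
(13,)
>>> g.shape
(13, 13)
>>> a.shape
(2, 2)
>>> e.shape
(2, 2)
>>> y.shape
(3, 2)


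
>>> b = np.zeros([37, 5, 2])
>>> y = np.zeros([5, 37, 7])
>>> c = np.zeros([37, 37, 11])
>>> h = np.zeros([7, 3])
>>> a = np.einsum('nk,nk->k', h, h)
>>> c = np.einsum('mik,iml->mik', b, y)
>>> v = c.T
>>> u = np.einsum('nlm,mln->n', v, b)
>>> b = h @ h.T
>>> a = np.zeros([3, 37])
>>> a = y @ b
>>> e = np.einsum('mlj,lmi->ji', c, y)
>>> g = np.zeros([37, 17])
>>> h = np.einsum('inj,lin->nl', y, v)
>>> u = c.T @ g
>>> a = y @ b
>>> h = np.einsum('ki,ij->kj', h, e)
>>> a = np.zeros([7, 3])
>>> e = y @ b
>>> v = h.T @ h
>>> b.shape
(7, 7)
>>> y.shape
(5, 37, 7)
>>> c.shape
(37, 5, 2)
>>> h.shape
(37, 7)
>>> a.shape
(7, 3)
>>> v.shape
(7, 7)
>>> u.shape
(2, 5, 17)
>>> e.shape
(5, 37, 7)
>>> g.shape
(37, 17)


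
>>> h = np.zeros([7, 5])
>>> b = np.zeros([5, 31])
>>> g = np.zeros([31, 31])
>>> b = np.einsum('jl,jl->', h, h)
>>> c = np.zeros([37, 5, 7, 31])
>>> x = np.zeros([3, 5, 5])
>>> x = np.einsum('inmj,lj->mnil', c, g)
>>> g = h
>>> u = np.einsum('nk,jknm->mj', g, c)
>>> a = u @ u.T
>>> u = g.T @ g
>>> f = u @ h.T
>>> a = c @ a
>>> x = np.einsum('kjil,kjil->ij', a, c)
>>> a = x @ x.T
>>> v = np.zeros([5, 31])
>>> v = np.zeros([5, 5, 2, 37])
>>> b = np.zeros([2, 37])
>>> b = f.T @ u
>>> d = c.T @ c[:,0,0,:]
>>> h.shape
(7, 5)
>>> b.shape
(7, 5)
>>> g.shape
(7, 5)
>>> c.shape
(37, 5, 7, 31)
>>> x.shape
(7, 5)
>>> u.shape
(5, 5)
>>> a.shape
(7, 7)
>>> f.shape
(5, 7)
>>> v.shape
(5, 5, 2, 37)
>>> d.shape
(31, 7, 5, 31)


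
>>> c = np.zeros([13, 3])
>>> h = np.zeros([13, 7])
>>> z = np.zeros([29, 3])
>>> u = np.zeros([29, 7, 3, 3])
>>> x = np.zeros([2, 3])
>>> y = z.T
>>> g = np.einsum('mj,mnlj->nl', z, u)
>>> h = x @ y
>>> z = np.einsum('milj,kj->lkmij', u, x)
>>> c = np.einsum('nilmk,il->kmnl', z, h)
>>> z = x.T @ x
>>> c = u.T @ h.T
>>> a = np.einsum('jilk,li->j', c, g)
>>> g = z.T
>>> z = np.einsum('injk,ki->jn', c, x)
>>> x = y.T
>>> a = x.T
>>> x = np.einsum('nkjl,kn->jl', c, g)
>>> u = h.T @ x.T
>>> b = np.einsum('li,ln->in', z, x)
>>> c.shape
(3, 3, 7, 2)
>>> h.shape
(2, 29)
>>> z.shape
(7, 3)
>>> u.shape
(29, 7)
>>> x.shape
(7, 2)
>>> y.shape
(3, 29)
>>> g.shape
(3, 3)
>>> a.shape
(3, 29)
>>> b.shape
(3, 2)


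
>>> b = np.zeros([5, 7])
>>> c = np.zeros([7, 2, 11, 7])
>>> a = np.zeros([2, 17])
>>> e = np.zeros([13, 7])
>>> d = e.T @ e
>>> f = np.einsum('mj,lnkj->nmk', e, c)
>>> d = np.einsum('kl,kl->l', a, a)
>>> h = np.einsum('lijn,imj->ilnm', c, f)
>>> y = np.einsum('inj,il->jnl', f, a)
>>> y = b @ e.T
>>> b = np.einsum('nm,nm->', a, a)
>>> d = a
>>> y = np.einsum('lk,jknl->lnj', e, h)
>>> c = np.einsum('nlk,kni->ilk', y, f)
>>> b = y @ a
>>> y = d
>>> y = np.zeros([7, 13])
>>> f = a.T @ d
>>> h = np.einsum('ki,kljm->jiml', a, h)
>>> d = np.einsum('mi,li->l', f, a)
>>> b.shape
(13, 7, 17)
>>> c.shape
(11, 7, 2)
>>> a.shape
(2, 17)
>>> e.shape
(13, 7)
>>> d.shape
(2,)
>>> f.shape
(17, 17)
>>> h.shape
(7, 17, 13, 7)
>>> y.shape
(7, 13)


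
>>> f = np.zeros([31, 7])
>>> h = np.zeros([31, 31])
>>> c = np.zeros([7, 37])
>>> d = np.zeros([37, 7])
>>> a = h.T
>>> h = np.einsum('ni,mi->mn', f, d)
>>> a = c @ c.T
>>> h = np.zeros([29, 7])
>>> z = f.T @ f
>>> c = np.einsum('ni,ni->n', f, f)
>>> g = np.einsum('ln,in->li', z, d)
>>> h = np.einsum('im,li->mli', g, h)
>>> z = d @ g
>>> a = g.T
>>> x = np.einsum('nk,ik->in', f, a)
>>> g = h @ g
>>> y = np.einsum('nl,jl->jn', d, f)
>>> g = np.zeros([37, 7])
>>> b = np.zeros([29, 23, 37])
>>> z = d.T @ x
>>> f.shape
(31, 7)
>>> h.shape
(37, 29, 7)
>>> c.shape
(31,)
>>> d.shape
(37, 7)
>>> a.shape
(37, 7)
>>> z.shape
(7, 31)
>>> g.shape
(37, 7)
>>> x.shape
(37, 31)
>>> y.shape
(31, 37)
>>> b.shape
(29, 23, 37)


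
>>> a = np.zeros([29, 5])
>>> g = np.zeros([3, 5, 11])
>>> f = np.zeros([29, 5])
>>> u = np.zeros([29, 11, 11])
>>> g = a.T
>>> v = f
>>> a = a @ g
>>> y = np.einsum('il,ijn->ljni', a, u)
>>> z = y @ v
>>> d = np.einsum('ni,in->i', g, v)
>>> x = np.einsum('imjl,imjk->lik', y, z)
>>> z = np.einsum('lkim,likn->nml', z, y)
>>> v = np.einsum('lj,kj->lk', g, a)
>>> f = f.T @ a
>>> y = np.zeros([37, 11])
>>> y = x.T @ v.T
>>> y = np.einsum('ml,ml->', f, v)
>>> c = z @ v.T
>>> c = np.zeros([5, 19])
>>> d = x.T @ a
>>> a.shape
(29, 29)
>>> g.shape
(5, 29)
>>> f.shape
(5, 29)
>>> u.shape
(29, 11, 11)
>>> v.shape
(5, 29)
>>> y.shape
()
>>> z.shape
(29, 5, 29)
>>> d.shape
(5, 29, 29)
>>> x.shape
(29, 29, 5)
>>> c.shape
(5, 19)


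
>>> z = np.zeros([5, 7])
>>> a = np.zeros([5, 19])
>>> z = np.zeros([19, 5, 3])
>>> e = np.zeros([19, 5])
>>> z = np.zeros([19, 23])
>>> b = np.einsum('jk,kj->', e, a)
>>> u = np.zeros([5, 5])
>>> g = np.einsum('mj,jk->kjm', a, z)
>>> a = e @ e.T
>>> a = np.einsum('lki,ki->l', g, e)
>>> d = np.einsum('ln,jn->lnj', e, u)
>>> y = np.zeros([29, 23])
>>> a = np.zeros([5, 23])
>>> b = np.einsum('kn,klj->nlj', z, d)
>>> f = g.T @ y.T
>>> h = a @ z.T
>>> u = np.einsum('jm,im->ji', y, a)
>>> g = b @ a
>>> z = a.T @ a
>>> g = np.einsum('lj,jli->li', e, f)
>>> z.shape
(23, 23)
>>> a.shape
(5, 23)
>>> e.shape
(19, 5)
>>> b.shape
(23, 5, 5)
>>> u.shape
(29, 5)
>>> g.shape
(19, 29)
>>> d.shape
(19, 5, 5)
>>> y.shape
(29, 23)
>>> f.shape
(5, 19, 29)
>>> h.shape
(5, 19)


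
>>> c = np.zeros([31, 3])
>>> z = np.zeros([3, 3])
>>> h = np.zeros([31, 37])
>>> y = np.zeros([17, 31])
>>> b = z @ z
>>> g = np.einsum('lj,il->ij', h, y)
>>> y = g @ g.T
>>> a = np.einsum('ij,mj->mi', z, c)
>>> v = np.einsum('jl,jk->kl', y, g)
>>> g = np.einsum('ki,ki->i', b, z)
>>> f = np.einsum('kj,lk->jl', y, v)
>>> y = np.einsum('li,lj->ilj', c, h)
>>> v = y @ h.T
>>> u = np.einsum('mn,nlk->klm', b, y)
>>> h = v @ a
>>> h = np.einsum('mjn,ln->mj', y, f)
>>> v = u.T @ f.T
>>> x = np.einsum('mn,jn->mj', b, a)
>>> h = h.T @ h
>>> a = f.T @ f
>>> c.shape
(31, 3)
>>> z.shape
(3, 3)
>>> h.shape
(31, 31)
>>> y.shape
(3, 31, 37)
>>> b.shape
(3, 3)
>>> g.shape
(3,)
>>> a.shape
(37, 37)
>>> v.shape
(3, 31, 17)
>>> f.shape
(17, 37)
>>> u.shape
(37, 31, 3)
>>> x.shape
(3, 31)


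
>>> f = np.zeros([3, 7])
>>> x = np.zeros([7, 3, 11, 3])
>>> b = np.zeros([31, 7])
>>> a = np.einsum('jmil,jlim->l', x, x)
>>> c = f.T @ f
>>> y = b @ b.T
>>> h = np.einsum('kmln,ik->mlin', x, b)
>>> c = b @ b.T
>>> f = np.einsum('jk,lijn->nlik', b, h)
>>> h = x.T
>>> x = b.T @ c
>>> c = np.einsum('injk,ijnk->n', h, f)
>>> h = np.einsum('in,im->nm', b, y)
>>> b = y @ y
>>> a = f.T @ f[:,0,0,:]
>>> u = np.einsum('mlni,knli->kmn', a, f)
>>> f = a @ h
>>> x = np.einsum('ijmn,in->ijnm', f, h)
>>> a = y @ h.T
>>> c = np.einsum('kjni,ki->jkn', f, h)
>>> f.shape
(7, 11, 3, 31)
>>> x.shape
(7, 11, 31, 3)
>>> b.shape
(31, 31)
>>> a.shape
(31, 7)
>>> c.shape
(11, 7, 3)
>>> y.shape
(31, 31)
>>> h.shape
(7, 31)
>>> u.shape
(3, 7, 3)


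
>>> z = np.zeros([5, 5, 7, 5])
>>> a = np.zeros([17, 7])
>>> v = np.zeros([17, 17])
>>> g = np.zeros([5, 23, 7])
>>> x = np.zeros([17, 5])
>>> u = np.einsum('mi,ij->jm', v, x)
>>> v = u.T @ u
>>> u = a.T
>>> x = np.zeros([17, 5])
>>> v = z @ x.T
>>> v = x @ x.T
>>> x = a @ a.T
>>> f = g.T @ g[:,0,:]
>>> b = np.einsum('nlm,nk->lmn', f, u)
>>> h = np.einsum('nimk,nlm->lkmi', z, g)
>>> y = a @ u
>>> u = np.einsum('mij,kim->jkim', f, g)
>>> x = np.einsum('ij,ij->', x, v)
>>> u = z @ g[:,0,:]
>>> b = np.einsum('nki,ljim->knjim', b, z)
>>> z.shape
(5, 5, 7, 5)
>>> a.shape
(17, 7)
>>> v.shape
(17, 17)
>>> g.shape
(5, 23, 7)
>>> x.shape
()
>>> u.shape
(5, 5, 7, 7)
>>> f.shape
(7, 23, 7)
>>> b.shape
(7, 23, 5, 7, 5)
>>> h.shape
(23, 5, 7, 5)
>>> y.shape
(17, 17)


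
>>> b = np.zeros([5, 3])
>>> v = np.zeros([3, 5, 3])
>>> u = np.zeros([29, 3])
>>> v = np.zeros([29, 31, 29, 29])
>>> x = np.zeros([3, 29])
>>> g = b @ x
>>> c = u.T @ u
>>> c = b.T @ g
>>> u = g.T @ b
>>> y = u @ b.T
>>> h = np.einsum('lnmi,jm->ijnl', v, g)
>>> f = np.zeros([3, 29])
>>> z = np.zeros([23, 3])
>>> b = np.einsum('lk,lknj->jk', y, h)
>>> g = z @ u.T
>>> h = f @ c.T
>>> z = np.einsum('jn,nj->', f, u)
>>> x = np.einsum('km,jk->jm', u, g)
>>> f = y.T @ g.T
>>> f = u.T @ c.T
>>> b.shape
(29, 5)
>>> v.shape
(29, 31, 29, 29)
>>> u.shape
(29, 3)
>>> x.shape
(23, 3)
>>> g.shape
(23, 29)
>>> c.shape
(3, 29)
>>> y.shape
(29, 5)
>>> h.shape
(3, 3)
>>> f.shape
(3, 3)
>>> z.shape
()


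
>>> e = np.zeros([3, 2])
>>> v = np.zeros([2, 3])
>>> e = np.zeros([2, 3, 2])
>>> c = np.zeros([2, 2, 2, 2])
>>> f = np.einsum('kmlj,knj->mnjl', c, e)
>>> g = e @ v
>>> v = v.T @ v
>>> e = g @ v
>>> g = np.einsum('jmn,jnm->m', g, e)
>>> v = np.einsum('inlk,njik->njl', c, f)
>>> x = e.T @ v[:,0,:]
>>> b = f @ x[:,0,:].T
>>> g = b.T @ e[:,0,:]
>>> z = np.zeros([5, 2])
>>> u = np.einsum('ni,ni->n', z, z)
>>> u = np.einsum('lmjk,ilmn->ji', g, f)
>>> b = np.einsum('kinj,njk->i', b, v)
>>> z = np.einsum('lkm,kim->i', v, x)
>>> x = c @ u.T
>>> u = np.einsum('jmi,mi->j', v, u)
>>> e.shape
(2, 3, 3)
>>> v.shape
(2, 3, 2)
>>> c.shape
(2, 2, 2, 2)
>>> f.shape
(2, 3, 2, 2)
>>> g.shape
(3, 2, 3, 3)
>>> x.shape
(2, 2, 2, 3)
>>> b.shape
(3,)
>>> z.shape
(3,)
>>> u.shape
(2,)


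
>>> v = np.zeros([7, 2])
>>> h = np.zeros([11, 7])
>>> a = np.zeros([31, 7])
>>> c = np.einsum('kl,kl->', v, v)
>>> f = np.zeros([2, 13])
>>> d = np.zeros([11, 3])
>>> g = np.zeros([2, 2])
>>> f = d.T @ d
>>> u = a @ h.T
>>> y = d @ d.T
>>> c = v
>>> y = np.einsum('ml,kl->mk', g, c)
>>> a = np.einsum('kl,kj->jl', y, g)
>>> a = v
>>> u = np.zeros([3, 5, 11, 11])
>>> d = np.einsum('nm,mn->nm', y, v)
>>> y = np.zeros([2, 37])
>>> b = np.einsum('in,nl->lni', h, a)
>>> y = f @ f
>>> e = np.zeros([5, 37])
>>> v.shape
(7, 2)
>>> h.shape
(11, 7)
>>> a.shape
(7, 2)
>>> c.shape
(7, 2)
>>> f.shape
(3, 3)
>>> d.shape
(2, 7)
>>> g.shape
(2, 2)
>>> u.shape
(3, 5, 11, 11)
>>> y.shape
(3, 3)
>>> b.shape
(2, 7, 11)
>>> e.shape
(5, 37)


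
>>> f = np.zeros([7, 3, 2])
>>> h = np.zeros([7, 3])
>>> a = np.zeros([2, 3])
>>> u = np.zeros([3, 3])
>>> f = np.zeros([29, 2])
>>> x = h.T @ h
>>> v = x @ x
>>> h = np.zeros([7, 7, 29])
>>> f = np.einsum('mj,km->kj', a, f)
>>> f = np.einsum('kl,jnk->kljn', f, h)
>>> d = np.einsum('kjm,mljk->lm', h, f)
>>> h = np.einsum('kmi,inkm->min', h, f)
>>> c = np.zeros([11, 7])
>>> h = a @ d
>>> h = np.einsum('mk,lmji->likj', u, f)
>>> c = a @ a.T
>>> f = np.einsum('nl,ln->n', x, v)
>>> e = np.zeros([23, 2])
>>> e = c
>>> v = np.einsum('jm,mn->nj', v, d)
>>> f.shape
(3,)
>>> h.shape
(29, 7, 3, 7)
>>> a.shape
(2, 3)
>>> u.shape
(3, 3)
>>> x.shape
(3, 3)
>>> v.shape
(29, 3)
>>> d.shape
(3, 29)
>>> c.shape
(2, 2)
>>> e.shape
(2, 2)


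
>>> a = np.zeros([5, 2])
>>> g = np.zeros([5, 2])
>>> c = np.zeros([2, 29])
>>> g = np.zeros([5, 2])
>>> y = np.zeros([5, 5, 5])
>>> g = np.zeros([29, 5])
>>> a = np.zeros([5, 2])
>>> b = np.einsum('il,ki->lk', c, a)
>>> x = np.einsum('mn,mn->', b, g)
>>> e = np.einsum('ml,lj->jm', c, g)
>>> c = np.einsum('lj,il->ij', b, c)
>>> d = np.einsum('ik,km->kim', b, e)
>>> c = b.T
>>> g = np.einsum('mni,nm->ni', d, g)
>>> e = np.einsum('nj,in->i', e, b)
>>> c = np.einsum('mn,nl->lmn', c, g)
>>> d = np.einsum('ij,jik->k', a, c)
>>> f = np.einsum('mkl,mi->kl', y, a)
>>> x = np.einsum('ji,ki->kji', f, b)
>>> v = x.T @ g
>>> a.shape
(5, 2)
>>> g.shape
(29, 2)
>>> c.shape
(2, 5, 29)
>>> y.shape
(5, 5, 5)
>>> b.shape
(29, 5)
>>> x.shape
(29, 5, 5)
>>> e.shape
(29,)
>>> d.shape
(29,)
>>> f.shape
(5, 5)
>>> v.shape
(5, 5, 2)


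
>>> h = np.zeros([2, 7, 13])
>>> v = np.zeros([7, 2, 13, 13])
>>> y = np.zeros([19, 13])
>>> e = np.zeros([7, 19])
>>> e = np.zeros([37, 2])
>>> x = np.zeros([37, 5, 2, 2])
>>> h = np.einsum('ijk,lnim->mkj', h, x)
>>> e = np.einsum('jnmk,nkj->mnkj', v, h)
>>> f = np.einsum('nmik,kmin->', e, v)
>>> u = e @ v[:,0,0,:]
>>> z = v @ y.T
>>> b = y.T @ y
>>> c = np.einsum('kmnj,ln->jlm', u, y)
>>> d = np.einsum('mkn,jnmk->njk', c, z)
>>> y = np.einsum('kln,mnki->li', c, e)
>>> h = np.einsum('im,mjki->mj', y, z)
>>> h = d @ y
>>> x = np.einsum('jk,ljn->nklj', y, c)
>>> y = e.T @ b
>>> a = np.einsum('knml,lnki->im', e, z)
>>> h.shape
(2, 7, 7)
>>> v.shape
(7, 2, 13, 13)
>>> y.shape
(7, 13, 2, 13)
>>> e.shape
(13, 2, 13, 7)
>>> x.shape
(2, 7, 13, 19)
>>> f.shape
()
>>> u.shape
(13, 2, 13, 13)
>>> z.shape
(7, 2, 13, 19)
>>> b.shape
(13, 13)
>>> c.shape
(13, 19, 2)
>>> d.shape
(2, 7, 19)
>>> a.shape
(19, 13)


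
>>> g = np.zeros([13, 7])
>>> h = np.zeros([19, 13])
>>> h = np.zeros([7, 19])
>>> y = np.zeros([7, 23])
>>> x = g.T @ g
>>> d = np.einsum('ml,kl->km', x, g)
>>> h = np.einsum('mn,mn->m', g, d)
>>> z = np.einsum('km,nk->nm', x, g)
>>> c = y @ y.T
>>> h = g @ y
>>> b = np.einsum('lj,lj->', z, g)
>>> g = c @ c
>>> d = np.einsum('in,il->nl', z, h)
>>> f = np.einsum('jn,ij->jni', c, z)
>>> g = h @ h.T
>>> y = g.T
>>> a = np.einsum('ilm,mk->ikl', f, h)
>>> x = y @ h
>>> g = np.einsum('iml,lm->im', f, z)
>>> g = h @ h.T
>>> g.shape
(13, 13)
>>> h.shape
(13, 23)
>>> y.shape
(13, 13)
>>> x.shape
(13, 23)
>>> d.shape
(7, 23)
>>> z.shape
(13, 7)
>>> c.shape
(7, 7)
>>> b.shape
()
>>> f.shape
(7, 7, 13)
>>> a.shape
(7, 23, 7)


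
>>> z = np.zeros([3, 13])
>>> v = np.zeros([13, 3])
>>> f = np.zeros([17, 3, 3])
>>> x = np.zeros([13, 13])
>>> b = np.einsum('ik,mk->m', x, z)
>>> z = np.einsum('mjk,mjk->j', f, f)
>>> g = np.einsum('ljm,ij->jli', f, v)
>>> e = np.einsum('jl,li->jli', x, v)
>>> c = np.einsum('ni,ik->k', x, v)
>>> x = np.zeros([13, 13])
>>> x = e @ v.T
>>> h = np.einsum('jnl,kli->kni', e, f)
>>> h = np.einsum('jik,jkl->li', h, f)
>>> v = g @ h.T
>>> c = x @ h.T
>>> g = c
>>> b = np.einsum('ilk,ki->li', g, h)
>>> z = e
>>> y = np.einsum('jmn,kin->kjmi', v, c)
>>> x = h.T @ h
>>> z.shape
(13, 13, 3)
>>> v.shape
(3, 17, 3)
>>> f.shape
(17, 3, 3)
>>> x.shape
(13, 13)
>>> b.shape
(13, 13)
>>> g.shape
(13, 13, 3)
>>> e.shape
(13, 13, 3)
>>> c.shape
(13, 13, 3)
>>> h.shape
(3, 13)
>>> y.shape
(13, 3, 17, 13)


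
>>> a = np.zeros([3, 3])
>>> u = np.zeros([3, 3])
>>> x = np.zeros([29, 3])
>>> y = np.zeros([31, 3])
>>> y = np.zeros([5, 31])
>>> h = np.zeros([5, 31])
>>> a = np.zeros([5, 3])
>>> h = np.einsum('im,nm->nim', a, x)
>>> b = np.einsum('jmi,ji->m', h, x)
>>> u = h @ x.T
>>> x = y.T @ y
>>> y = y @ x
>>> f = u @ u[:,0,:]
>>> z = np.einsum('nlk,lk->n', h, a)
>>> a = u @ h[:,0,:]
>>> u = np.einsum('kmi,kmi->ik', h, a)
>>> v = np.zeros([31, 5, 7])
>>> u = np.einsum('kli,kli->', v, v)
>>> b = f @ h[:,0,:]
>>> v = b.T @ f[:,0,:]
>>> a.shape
(29, 5, 3)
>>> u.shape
()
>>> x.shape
(31, 31)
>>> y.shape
(5, 31)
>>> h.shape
(29, 5, 3)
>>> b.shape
(29, 5, 3)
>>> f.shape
(29, 5, 29)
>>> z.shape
(29,)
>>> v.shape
(3, 5, 29)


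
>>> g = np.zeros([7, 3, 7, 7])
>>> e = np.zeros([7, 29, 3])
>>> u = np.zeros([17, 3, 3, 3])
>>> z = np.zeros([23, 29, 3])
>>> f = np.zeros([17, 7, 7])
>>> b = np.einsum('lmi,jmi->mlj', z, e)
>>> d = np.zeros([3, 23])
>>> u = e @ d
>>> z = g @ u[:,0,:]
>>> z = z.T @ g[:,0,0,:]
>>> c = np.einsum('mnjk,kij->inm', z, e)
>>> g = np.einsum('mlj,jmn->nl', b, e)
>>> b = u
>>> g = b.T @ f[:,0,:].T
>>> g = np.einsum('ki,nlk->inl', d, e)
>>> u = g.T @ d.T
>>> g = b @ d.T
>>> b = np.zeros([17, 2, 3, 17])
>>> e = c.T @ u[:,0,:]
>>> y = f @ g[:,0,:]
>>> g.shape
(7, 29, 3)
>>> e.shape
(23, 7, 3)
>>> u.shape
(29, 7, 3)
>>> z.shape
(23, 7, 3, 7)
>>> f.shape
(17, 7, 7)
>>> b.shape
(17, 2, 3, 17)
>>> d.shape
(3, 23)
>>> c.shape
(29, 7, 23)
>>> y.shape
(17, 7, 3)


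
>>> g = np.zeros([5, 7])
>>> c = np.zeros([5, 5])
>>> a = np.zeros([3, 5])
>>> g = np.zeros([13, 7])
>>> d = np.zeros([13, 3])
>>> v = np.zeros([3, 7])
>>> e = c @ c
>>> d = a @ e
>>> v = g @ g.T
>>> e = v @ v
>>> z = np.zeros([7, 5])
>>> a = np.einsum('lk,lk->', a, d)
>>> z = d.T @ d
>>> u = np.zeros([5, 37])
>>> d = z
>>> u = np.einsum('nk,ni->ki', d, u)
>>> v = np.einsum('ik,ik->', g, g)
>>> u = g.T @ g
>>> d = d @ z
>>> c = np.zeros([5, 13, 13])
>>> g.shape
(13, 7)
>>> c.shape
(5, 13, 13)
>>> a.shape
()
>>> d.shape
(5, 5)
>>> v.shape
()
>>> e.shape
(13, 13)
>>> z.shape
(5, 5)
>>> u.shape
(7, 7)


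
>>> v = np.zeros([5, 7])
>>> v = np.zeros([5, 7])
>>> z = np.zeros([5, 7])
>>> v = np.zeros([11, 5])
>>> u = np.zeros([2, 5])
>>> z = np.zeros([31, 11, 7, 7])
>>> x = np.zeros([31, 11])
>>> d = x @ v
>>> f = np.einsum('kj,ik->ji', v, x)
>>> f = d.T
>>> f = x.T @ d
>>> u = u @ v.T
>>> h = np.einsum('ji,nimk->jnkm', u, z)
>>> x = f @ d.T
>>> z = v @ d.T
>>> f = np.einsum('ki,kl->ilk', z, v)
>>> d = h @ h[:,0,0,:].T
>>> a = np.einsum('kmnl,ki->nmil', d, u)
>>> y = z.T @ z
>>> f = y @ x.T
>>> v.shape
(11, 5)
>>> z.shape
(11, 31)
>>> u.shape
(2, 11)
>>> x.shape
(11, 31)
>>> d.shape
(2, 31, 7, 2)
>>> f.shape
(31, 11)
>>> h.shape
(2, 31, 7, 7)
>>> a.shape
(7, 31, 11, 2)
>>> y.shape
(31, 31)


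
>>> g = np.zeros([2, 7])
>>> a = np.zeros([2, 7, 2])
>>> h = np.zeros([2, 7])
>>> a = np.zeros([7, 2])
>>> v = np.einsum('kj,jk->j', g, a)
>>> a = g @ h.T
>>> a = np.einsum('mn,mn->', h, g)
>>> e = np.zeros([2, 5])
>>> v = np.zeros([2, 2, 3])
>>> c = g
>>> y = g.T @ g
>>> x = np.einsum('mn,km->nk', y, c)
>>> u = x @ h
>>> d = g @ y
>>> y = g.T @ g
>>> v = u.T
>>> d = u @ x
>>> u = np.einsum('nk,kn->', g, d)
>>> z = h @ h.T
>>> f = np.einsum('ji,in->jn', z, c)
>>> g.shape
(2, 7)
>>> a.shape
()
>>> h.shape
(2, 7)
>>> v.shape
(7, 7)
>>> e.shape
(2, 5)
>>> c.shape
(2, 7)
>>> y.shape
(7, 7)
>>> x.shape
(7, 2)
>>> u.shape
()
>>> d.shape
(7, 2)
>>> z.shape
(2, 2)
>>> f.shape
(2, 7)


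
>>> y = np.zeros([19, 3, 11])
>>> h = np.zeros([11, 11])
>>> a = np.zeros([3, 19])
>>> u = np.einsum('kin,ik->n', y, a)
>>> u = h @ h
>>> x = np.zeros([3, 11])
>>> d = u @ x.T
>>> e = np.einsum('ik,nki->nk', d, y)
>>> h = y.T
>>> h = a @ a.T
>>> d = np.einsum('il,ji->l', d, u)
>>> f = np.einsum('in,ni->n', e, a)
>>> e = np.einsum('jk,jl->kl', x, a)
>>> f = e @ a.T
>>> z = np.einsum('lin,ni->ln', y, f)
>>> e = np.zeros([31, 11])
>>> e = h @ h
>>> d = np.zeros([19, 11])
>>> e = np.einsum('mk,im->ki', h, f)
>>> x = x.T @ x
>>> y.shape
(19, 3, 11)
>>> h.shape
(3, 3)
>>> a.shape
(3, 19)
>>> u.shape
(11, 11)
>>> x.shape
(11, 11)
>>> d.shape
(19, 11)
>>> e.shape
(3, 11)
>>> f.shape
(11, 3)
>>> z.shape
(19, 11)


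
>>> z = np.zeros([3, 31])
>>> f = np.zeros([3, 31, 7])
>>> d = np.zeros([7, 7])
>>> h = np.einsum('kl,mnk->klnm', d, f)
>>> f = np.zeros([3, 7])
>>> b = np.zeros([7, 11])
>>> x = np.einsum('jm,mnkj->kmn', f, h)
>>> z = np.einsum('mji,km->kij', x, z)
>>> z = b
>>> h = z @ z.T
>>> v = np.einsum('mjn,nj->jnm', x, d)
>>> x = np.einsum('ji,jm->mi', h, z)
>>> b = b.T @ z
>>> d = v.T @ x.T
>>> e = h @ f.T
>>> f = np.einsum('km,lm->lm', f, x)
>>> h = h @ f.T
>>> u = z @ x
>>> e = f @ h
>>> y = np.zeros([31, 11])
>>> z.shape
(7, 11)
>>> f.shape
(11, 7)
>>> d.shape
(31, 7, 11)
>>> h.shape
(7, 11)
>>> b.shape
(11, 11)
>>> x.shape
(11, 7)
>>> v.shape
(7, 7, 31)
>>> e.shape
(11, 11)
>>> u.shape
(7, 7)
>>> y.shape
(31, 11)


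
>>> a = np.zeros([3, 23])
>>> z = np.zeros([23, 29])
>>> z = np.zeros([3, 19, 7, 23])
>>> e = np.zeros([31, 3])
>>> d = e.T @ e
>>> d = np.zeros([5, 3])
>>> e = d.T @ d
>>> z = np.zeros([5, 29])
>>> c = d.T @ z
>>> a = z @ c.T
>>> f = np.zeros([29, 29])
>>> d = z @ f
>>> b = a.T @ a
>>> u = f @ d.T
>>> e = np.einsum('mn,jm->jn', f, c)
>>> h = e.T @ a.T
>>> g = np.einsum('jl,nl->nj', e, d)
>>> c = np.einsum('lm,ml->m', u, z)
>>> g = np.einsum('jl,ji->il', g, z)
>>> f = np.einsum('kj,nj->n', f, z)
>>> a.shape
(5, 3)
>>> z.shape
(5, 29)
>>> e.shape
(3, 29)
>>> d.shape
(5, 29)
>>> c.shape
(5,)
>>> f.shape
(5,)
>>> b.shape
(3, 3)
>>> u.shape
(29, 5)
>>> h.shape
(29, 5)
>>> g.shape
(29, 3)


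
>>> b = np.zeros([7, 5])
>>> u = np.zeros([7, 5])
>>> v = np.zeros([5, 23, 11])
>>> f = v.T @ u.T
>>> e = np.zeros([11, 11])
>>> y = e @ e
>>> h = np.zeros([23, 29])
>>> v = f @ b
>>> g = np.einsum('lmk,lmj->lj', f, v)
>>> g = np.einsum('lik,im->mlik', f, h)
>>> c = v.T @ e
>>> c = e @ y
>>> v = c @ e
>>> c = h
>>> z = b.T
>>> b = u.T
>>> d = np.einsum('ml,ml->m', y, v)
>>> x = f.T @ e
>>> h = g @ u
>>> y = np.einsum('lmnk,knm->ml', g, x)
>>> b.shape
(5, 7)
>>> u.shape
(7, 5)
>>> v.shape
(11, 11)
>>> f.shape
(11, 23, 7)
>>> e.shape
(11, 11)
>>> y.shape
(11, 29)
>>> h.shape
(29, 11, 23, 5)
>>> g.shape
(29, 11, 23, 7)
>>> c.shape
(23, 29)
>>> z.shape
(5, 7)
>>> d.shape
(11,)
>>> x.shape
(7, 23, 11)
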